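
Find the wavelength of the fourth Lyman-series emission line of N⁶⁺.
1.937213 nm

The lines of a series are numbered from the longest wavelength (smallest ΔE) outward; the fourth line is the transition from n = n_f + 4 to n_f.
The Lyman series has all transitions ending at n_f = 1.

For N⁶⁺ (Z = 7), the fourth line (δ-line) is the jump from n = 5 to n = 1:
E_5 = -13.6057 × 7² / 5² = -26.66717200 eV
E_1 = -13.6057 × 7² / 1² = -666.67930000 eV
ΔE = E_5 - E_1 = 640.01212800 eV

λ = hc/E = 1239.84 eV·nm / 640.01212800 eV
λ = 1.937213 nm

This is the δ-line of the Lyman series in N⁶⁺.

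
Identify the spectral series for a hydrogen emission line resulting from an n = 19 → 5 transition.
Pfund series

The spectral series in hydrogen are named based on the final (lower) energy level:
- Lyman series: n_final = 1 (ultraviolet)
- Balmer series: n_final = 2 (visible/near-UV)
- Paschen series: n_final = 3 (infrared)
- Brackett series: n_final = 4 (infrared)
- Pfund series: n_final = 5 (far infrared)

Since this transition ends at n = 5, it belongs to the Pfund series.

For reference, this 19 → 5 line has photon energy
ΔE = 13.6057 eV × (1/5² - 1/19²) = 0.5065390803 eV,
corresponding to wavelength λ = hc/ΔE = 1239.84 eV·nm / 0.5065390803 eV = 2447.6690 nm in the far infrared region.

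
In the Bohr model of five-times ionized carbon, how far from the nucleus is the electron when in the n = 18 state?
2.85756 nm (or 28.57557 Å)

The Bohr radius formula is:
r_n = n² a₀ / Z

where a₀ = 0.05291772 nm is the Bohr radius.

For C⁵⁺ (Z = 6) at n = 18:
r_18 = 18² × 0.05291772 nm / 6
r_18 = 324 × 0.05291772 nm / 6
r_18 = 17.145341 nm / 6
r_18 = 2.85756 nm

The electron orbits at approximately 2.85756 nm from the nucleus.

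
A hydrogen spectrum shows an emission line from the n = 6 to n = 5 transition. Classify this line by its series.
Pfund series

The spectral series in hydrogen are named based on the final (lower) energy level:
- Lyman series: n_final = 1 (ultraviolet)
- Balmer series: n_final = 2 (visible/near-UV)
- Paschen series: n_final = 3 (infrared)
- Brackett series: n_final = 4 (infrared)
- Pfund series: n_final = 5 (far infrared)

Since this transition ends at n = 5, it belongs to the Pfund series.

For reference, this 6 → 5 line has photon energy
ΔE = 13.6057 eV × (1/5² - 1/6²) = 0.16629189 eV,
corresponding to wavelength λ = hc/ΔE = 1239.84 eV·nm / 0.16629189 eV = 7455.81 nm in the far infrared region.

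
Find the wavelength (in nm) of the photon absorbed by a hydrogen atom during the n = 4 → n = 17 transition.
1543.4762 nm

First, find the transition energy using E_n = -13.6057 / n² eV:
E_4 = -13.6057 / 4² = -0.8503562500 eV
E_17 = -13.6057 / 17² = -0.0470785467 eV

Photon energy: |ΔE| = |E_17 - E_4| = 0.8032777033 eV

Convert to wavelength using E = hc/λ with hc = 1239.84 eV·nm:
λ = hc/E = 1239.84 eV·nm / 0.8032777033 eV
λ = 1543.4762 nm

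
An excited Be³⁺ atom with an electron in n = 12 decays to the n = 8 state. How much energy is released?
1.89 eV

The energy levels are E_n = -13.6057 Z² eV / n².

Energy at n = 12: E_12 = -13.6057 × 4² / 12² = -1.51174 eV
Energy at n = 8: E_8 = -13.6057 × 4² / 8² = -3.40143 eV

For emission (electron falling to lower state), the photon energy is:
E_photon = E_12 - E_8 = |-1.51174 - (-3.40143)|
E_photon = 1.89 eV

This energy is carried away by the emitted photon.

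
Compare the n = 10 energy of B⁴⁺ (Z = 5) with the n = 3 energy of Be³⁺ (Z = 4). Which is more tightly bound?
Be³⁺ at n = 3 (E = -24.187911 eV)

Using E_n = -13.6057 Z² / n² eV:

B⁴⁺ (Z = 5) at n = 10:
E = -13.6057 × 5² / 10² = -13.6057 × 25 / 100 = -3.401425000 eV

Be³⁺ (Z = 4) at n = 3:
E = -13.6057 × 4² / 3² = -13.6057 × 16 / 9 = -24.187911111 eV

Since -24.187911111 eV < -3.401425000 eV,
Be³⁺ at n = 3 is more tightly bound (requires more energy to ionize).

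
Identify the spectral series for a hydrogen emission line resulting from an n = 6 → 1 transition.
Lyman series

The spectral series in hydrogen are named based on the final (lower) energy level:
- Lyman series: n_final = 1 (ultraviolet)
- Balmer series: n_final = 2 (visible/near-UV)
- Paschen series: n_final = 3 (infrared)
- Brackett series: n_final = 4 (infrared)
- Pfund series: n_final = 5 (far infrared)

Since this transition ends at n = 1, it belongs to the Lyman series.

For reference, this 6 → 1 line has photon energy
ΔE = 13.6057 eV × (1/1² - 1/6²) = 13.2277639 eV,
corresponding to wavelength λ = hc/ΔE = 1239.84 eV·nm / 13.2277639 eV = 93.73013 nm in the ultraviolet region.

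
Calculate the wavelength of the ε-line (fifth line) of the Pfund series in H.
3037.55 nm

The lines of a series are numbered from the longest wavelength (smallest ΔE) outward; the fifth line is the transition from n = n_f + 5 to n_f.
The Pfund series has all transitions ending at n_f = 5.

For H, the fifth line (ε-line) is the jump from n = 10 to n = 5:
E_10 = -13.6057 / 10² = -0.13605700 eV
E_5 = -13.6057 / 5² = -0.54422800 eV
ΔE = E_10 - E_5 = 0.40817100 eV

λ = hc/E = 1239.84 eV·nm / 0.40817100 eV
λ = 3037.55 nm

This is the ε-line of the Pfund series in H.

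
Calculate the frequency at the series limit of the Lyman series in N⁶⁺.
1.6120e+17 Hz

The series limit corresponds to the transition from n = ∞ to n = 1.
This is the highest energy (shortest wavelength) transition in the Lyman series.

E_∞ = 0 eV
E_1 = -13.6057 × 7² / 1² = -666.6793000 eV

Energy at series limit:
ΔE = E_∞ - E_1 = 0 - (-666.6793000) = 666.6793000 eV
E = 666.6793000 eV × (1.602177 × 10⁻¹⁹ J/eV) = 1.068138e-16 J
f = E/h = 1.068138e-16 J / (6.62607 × 10⁻³⁴ J·s) = 1.6120e+17 Hz

This energy equals the ionization energy from the n = 1 state of N⁶⁺.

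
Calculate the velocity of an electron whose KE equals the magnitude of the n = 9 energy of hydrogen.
2.43077e+05 m/s (or 0.08% of c)

The binding energy at n = 9 for hydrogen is:
E_9 = -13.6057/9² = -0.167971605 eV
|E_9| = 0.167971605 eV

Convert to Joules:
KE = 0.167971605 eV × (1.602177 × 10⁻¹⁹ J/eV) = 2.6912024e-20 J

Using KE = ½mv²:
v = √(2·KE/m_e)
v = √(2 × 2.6912024e-20 J / 9.10938 × 10⁻³¹ kg)
v = 2.43077e+05 m/s

This is approximately 0.08% the speed of light.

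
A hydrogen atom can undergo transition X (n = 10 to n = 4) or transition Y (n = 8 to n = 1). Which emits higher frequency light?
8 → 1

Calculate the energy for each transition:

Transition 10 → 4:
ΔE₁ = |E_4 - E_10| = |-13.6057/4² - (-13.6057/10²)|
ΔE₁ = |-0.85035625 - (-0.13605700)| = 0.71430 eV

Transition 8 → 1:
ΔE₂ = |E_1 - E_8| = |-13.6057/1² - (-13.6057/8²)|
ΔE₂ = |-13.60570000 - (-0.21258906)| = 13.39311 eV

Since 13.39311 eV > 0.71430 eV, the transition 8 → 1 emits the more energetic photon.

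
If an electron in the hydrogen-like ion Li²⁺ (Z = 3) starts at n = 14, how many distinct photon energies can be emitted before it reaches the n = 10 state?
10

The electron can occupy levels n = 10, 11, ..., 14 during de-excitation — that is m = 14 - 10 + 1 = 5 distinct levels.

The number of distinct spectral lines equals the number of ways to choose 2 of these m levels (each pair gives one possible emission transition):

Number of lines = m(m-1)/2 = 5×4/2 = 10

These correspond to all possible transitions between the 5 levels:
14 → 13, 14 → 12, 14 → 11, 14 → 10, 13 → 12, 13 → 11, 13 → 10, 12 → 11...

Each transition produces a photon with a unique energy (and thus wavelength). This count does not depend on Z.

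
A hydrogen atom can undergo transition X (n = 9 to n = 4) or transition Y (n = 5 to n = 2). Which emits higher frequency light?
5 → 2

Calculate the energy for each transition:

Transition 9 → 4:
ΔE₁ = |E_4 - E_9| = |-13.6057/4² - (-13.6057/9²)|
ΔE₁ = |-0.850356250 - (-0.167971605)| = 0.682385 eV

Transition 5 → 2:
ΔE₂ = |E_2 - E_5| = |-13.6057/2² - (-13.6057/5²)|
ΔE₂ = |-3.401425000 - (-0.544228000)| = 2.857197 eV

Since 2.857197 eV > 0.682385 eV, the transition 5 → 2 emits the more energetic photon.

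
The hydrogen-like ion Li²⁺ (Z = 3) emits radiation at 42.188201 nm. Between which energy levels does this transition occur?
n = 10 → n = 2

First, find the photon energy from the wavelength (hc = 1239.84 eV·nm):
E = hc/λ = 1239.84 eV·nm / 42.188201 nm = 29.388312 eV

The energy levels of Li²⁺ satisfy E_n = -13.6057 × 3² / n² eV, so an emission n_i → n_f releases
ΔE = 13.6057 × 3² × (1/n_f² − 1/n_i²) eV.

Setting ΔE equal to the photon energy:
1/n_f² − 1/n_i² = 29.388312 / (13.6057 × 3²) = 0.24000000

Since 1/n_i² must be positive, we need 1/n_f² > 0.24000000, i.e. n_f ≤ 2. For each allowed n_f, solve n_i = (1/n_f² − 0.24000000)^(−1/2) and check whether it is a whole number:
  n_f = 1: 1/n_i² = 1.00000000 − 0.24000000 = 0.76000000 → n_i = 1.147  (not an integer) ✗
  n_f = 2: 1/n_i² = 0.25000000 − 0.24000000 = 0.01000000 → n_i = 10.000  → integer, n_i = 10 ✓

Only n_f = 2 gives an integer upper level, n_i = 10.

The transition is from n = 10 to n = 2 (emission).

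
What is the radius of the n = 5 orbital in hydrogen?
1.32294 nm (or 13.22943 Å)

The Bohr radius formula is:
r_n = n² a₀ / Z

where a₀ = 0.05291772 nm is the Bohr radius.

For H (Z = 1) at n = 5:
r_5 = 5² × 0.05291772 nm / 1
r_5 = 25 × 0.05291772 nm / 1
r_5 = 1.322943 nm / 1
r_5 = 1.32294 nm

The electron orbits at approximately 1.32294 nm from the nucleus.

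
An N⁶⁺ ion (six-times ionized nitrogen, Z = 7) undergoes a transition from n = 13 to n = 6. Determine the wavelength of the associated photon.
85.07192 nm

First, find the transition energy using E_n = -13.6057 Z² / n² eV:
E_13 = -13.6057 × 7² / 13² = -3.9448479 eV
E_6 = -13.6057 × 7² / 6² = -18.5188694 eV

Photon energy: |ΔE| = |E_6 - E_13| = 14.5740215 eV

Convert to wavelength using E = hc/λ with hc = 1239.84 eV·nm:
λ = hc/E = 1239.84 eV·nm / 14.5740215 eV
λ = 85.07192 nm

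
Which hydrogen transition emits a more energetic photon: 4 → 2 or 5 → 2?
5 → 2

Calculate the energy for each transition:

Transition 4 → 2:
ΔE₁ = |E_2 - E_4| = |-13.6057/2² - (-13.6057/4²)|
ΔE₁ = |-3.40142500000 - (-0.85035625000)| = 2.55106875 eV

Transition 5 → 2:
ΔE₂ = |E_2 - E_5| = |-13.6057/2² - (-13.6057/5²)|
ΔE₂ = |-3.40142500000 - (-0.54422800000)| = 2.85719700 eV

Since 2.85719700 eV > 2.55106875 eV, the transition 5 → 2 emits the more energetic photon.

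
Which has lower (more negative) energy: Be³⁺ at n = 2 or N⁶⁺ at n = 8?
Be³⁺ at n = 2 (E = -54.42280 eV)

Using E_n = -13.6057 Z² / n² eV:

Be³⁺ (Z = 4) at n = 2:
E = -13.6057 × 4² / 2² = -13.6057 × 16 / 4 = -54.42280000 eV

N⁶⁺ (Z = 7) at n = 8:
E = -13.6057 × 7² / 8² = -13.6057 × 49 / 64 = -10.41686406 eV

Since -54.42280000 eV < -10.41686406 eV,
Be³⁺ at n = 2 is more tightly bound (requires more energy to ionize).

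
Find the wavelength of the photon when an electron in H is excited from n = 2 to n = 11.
376.97 nm

First, find the transition energy using E_n = -13.6057 / n² eV:
E_2 = -13.6057 / 2² = -3.401425 eV
E_11 = -13.6057 / 11² = -0.112444 eV

Photon energy: |ΔE| = |E_11 - E_2| = 3.288981 eV

Convert to wavelength using E = hc/λ with hc = 1239.84 eV·nm:
λ = hc/E = 1239.84 eV·nm / 3.288981 eV
λ = 376.97 nm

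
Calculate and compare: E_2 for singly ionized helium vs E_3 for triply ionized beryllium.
Be³⁺ at n = 3 (E = -24.19 eV)

Using E_n = -13.6057 Z² / n² eV:

He⁺ (Z = 2) at n = 2:
E = -13.6057 × 2² / 2² = -13.6057 × 4 / 4 = -13.60570 eV

Be³⁺ (Z = 4) at n = 3:
E = -13.6057 × 4² / 3² = -13.6057 × 16 / 9 = -24.18791 eV

Since -24.18791 eV < -13.60570 eV,
Be³⁺ at n = 3 is more tightly bound (requires more energy to ionize).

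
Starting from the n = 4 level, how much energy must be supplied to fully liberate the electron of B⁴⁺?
21.26 eV

The ionization energy is the energy needed to remove the electron completely (n → ∞).

For a hydrogen-like ion with Z = 5, E_n = -13.6057 Z² / n² eV.

At n = 4: E_4 = -13.6057 × 5² / 4² = -21.25891 eV
At n = ∞: E_∞ = 0 eV

Ionization energy = E_∞ - E_4 = 0 - (-21.25891) = 21.25891 eV
Ionization energy ≈ 21.26 eV

This is also called the binding energy of the electron in state n = 4.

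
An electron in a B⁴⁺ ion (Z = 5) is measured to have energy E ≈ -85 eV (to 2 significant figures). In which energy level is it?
n = 2

The exact energy levels follow E_n = -13.6057 Z² / n² eV with Z = 5.

The measured value (-85 eV) is reported to only 2 significant figures, so we must test candidate n values and see which one matches to that precision.

Candidate energies:
  n = 1:  E = -13.6057 × 5² / 1² = -340.14250 eV
  n = 2:  E = -13.6057 × 5² / 2² = -85.03563 eV  ← matches
  n = 3:  E = -13.6057 × 5² / 3² = -37.79361 eV
  n = 4:  E = -13.6057 × 5² / 4² = -21.25891 eV

Checking against the measurement of -85 eV (2 sig figs), only n = 2 agrees:
E_2 = -85.03563 eV, which rounds to -85 eV ✓

Therefore n = 2.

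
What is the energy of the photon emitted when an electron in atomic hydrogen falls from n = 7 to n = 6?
0.100269 eV

The energy levels are E_n = -13.6057 eV / n².

Energy at n = 7: E_7 = -13.6057 / 7² = -0.277667347 eV
Energy at n = 6: E_6 = -13.6057 / 6² = -0.377936111 eV

For emission (electron falling to lower state), the photon energy is:
E_photon = E_7 - E_6 = |-0.277667347 - (-0.377936111)|
E_photon = 0.100269 eV

This energy is carried away by the emitted photon.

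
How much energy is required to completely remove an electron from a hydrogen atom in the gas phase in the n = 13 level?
0.080507 eV

The ionization energy is the energy needed to remove the electron completely (n → ∞).

For hydrogen, E_n = -13.6057 eV / n².

At n = 13: E_13 = -13.6057 / 13² = -0.080507101 eV
At n = ∞: E_∞ = 0 eV

Ionization energy = E_∞ - E_13 = 0 - (-0.080507101) = 0.080507101 eV
Ionization energy ≈ 0.080507 eV

This is also called the binding energy of the electron in state n = 13.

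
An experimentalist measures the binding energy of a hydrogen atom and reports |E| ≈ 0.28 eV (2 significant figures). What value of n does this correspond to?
n = 7

The exact energy levels follow E_n = -13.6057 eV / n².

The measured value (-0.28 eV) is reported to only 2 significant figures, so we must test candidate n values and see which one matches to that precision.

Candidate energies:
  n = 5:  E = -13.6057/5² = -0.54423 eV
  n = 6:  E = -13.6057/6² = -0.37794 eV
  n = 7:  E = -13.6057/7² = -0.27767 eV  ← matches
  n = 8:  E = -13.6057/8² = -0.21259 eV
  n = 9:  E = -13.6057/9² = -0.16797 eV

Checking against the measurement of -0.28 eV (2 sig figs), only n = 7 agrees:
E_7 = -0.27767 eV, which rounds to -0.28 eV ✓

Therefore n = 7.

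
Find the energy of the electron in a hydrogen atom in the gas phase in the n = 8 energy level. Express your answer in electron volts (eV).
-0.212589 eV

The energy levels of a hydrogen-like atom are given by:
E_n = -13.6057 eV / n²

For n = 8:
E_8 = -13.6057 eV / 8²
E_8 = -13.6057 eV / 64
E_8 = -0.212589 eV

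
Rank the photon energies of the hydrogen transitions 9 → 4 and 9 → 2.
9 → 2

Calculate the energy for each transition:

Transition 9 → 4:
ΔE₁ = |E_4 - E_9| = |-13.6057/4² - (-13.6057/9²)|
ΔE₁ = |-0.850356250 - (-0.167971605)| = 0.682385 eV

Transition 9 → 2:
ΔE₂ = |E_2 - E_9| = |-13.6057/2² - (-13.6057/9²)|
ΔE₂ = |-3.401425000 - (-0.167971605)| = 3.233453 eV

Since 3.233453 eV > 0.682385 eV, the transition 9 → 2 emits the more energetic photon.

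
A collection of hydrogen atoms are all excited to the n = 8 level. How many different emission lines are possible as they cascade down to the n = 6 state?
3

The electron can occupy levels n = 6, 7, ..., 8 during de-excitation — that is m = 8 - 6 + 1 = 3 distinct levels.

The number of distinct spectral lines equals the number of ways to choose 2 of these m levels (each pair gives one possible emission transition):

Number of lines = m(m-1)/2 = 3×2/2 = 3

These correspond to all possible transitions between the 3 levels:
8 → 7, 8 → 6, 7 → 6

Each transition produces a photon with a unique energy (and thus wavelength). This count does not depend on Z.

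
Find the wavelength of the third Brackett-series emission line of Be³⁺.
135.30906 nm

The lines of a series are numbered from the longest wavelength (smallest ΔE) outward; the third line is the transition from n = n_f + 3 to n_f.
The Brackett series has all transitions ending at n_f = 4.

For Be³⁺ (Z = 4), the third line (γ-line) is the jump from n = 7 to n = 4:
E_7 = -13.6057 × 4² / 7² = -4.442677551 eV
E_4 = -13.6057 × 4² / 4² = -13.605700000 eV
ΔE = E_7 - E_4 = 9.163022449 eV

λ = hc/E = 1239.84 eV·nm / 9.163022449 eV
λ = 135.30906 nm

This is the γ-line of the Brackett series in Be³⁺.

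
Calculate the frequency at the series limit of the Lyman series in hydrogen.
3.29e+15 Hz

The series limit corresponds to the transition from n = ∞ to n = 1.
This is the highest energy (shortest wavelength) transition in the Lyman series.

E_∞ = 0 eV
E_1 = -13.6057 / 1² = -13.6057000 eV

Energy at series limit:
ΔE = E_∞ - E_1 = 0 - (-13.6057000) = 13.6057000 eV
E = 13.6057000 eV × (1.602177 × 10⁻¹⁹ J/eV) = 2.1799e-18 J
f = E/h = 2.1799e-18 J / (6.62607 × 10⁻³⁴ J·s) = 3.29e+15 Hz

This energy equals the ionization energy from the n = 1 state of hydrogen.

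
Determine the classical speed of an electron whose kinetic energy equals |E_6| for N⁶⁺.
2.55231e+06 m/s (or 0.85% of c)

The binding energy at n = 6 for N⁶⁺ is:
E_6 = -13.6057 × 7²/6² = -18.5188694 eV
|E_6| = 18.5188694 eV

Convert to Joules:
KE = 18.5188694 eV × (1.602177 × 10⁻¹⁹ J/eV) = 2.9670507e-18 J

Using KE = ½mv²:
v = √(2·KE/m_e)
v = √(2 × 2.9670507e-18 J / 9.10938 × 10⁻³¹ kg)
v = 2.55231e+06 m/s

This is approximately 0.85% the speed of light.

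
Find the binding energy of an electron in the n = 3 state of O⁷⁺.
96.75 eV

The ionization energy is the energy needed to remove the electron completely (n → ∞).

For a hydrogen-like ion with Z = 8, E_n = -13.6057 Z² / n² eV.

At n = 3: E_3 = -13.6057 × 8² / 3² = -96.75164 eV
At n = ∞: E_∞ = 0 eV

Ionization energy = E_∞ - E_3 = 0 - (-96.75164) = 96.75164 eV
Ionization energy ≈ 96.75 eV

This is also called the binding energy of the electron in state n = 3.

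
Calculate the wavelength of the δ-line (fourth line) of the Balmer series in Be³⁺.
25.63 nm

The lines of a series are numbered from the longest wavelength (smallest ΔE) outward; the fourth line is the transition from n = n_f + 4 to n_f.
The Balmer series has all transitions ending at n_f = 2.

For Be³⁺ (Z = 4), the fourth line (δ-line) is the jump from n = 6 to n = 2:
E_6 = -13.6057 × 4² / 6² = -6.0470 eV
E_2 = -13.6057 × 4² / 2² = -54.4228 eV
ΔE = E_6 - E_2 = 48.3758 eV

λ = hc/E = 1239.84 eV·nm / 48.3758 eV
λ = 25.63 nm

This is the δ-line of the Balmer series in Be³⁺.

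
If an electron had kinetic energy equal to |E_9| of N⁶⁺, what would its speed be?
1.702e+06 m/s (or 0.57% of c)

The binding energy at n = 9 for N⁶⁺ is:
E_9 = -13.6057 × 7²/9² = -8.230609 eV
|E_9| = 8.230609 eV

Convert to Joules:
KE = 8.230609 eV × (1.602177 × 10⁻¹⁹ J/eV) = 1.31869e-18 J

Using KE = ½mv²:
v = √(2·KE/m_e)
v = √(2 × 1.31869e-18 J / 9.10938 × 10⁻³¹ kg)
v = 1.702e+06 m/s

This is approximately 0.57% the speed of light.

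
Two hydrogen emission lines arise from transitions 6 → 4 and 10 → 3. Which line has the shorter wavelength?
10 → 3

Calculate the energy for each transition:

Transition 6 → 4:
ΔE₁ = |E_4 - E_6| = |-13.6057/4² - (-13.6057/6²)|
ΔE₁ = |-0.85035625 - (-0.37793611)| = 0.47242 eV

Transition 10 → 3:
ΔE₂ = |E_3 - E_10| = |-13.6057/3² - (-13.6057/10²)|
ΔE₂ = |-1.51174444 - (-0.13605700)| = 1.37569 eV

Since 1.37569 eV > 0.47242 eV, the transition 10 → 3 emits the more energetic photon.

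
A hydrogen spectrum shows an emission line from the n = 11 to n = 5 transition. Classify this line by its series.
Pfund series

The spectral series in hydrogen are named based on the final (lower) energy level:
- Lyman series: n_final = 1 (ultraviolet)
- Balmer series: n_final = 2 (visible/near-UV)
- Paschen series: n_final = 3 (infrared)
- Brackett series: n_final = 4 (infrared)
- Pfund series: n_final = 5 (far infrared)

Since this transition ends at n = 5, it belongs to the Pfund series.

For reference, this 11 → 5 line has photon energy
ΔE = 13.6057 eV × (1/5² - 1/11²) = 0.431784198 eV,
corresponding to wavelength λ = hc/ΔE = 1239.84 eV·nm / 0.431784198 eV = 2871.434 nm in the far infrared region.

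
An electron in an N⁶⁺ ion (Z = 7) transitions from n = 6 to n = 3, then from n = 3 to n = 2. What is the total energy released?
148.151 eV

The energy levels of N⁶⁺ are E_n = -13.6057 × 7² / n² eV.

First transition (6 → 3):
ΔE₁ = |E_3 - E_6|
ΔE₁ = |-74.075477778 - (-18.518869444)| = 55.556608 eV

Second transition (3 → 2):
ΔE₂ = |E_2 - E_3|
ΔE₂ = |-166.669825000 - (-74.075477778)| = 92.594347 eV

Total energy released:
E_total = ΔE₁ + ΔE₂ = 55.556608 + 92.594347 = 148.151 eV

Note: This equals the direct transition 6 → 2: 148.151 eV ✓
Energy is conserved regardless of the path taken.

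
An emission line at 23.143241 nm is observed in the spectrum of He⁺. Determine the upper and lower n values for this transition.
n = 8 → n = 1

First, find the photon energy from the wavelength (hc = 1239.84 eV·nm):
E = hc/λ = 1239.84 eV·nm / 23.143241 nm = 53.572445 eV

The energy levels of He⁺ satisfy E_n = -13.6057 × 2² / n² eV, so an emission n_i → n_f releases
ΔE = 13.6057 × 2² × (1/n_f² − 1/n_i²) eV.

Setting ΔE equal to the photon energy:
1/n_f² − 1/n_i² = 53.572445 / (13.6057 × 2²) = 0.98437502

Since 1/n_i² must be positive, we need 1/n_f² > 0.98437502, i.e. n_f ≤ 1. For each allowed n_f, solve n_i = (1/n_f² − 0.98437502)^(−1/2) and check whether it is a whole number:
  n_f = 1: 1/n_i² = 1.00000000 − 0.98437502 = 0.01562498 → n_i = 8.000  → integer, n_i = 8 ✓

Only n_f = 1 gives an integer upper level, n_i = 8.

The transition is from n = 8 to n = 1 (emission).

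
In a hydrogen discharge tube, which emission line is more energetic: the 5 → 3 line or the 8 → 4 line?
5 → 3

Calculate the energy for each transition:

Transition 5 → 3:
ΔE₁ = |E_3 - E_5| = |-13.6057/3² - (-13.6057/5²)|
ΔE₁ = |-1.51174444 - (-0.54422800)| = 0.96752 eV

Transition 8 → 4:
ΔE₂ = |E_4 - E_8| = |-13.6057/4² - (-13.6057/8²)|
ΔE₂ = |-0.85035625 - (-0.21258906)| = 0.63777 eV

Since 0.96752 eV > 0.63777 eV, the transition 5 → 3 emits the more energetic photon.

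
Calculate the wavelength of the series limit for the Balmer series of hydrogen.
364.50605 nm

The series limit corresponds to the transition from n = ∞ to n = 2.
This is the highest energy (shortest wavelength) transition in the Balmer series.

E_∞ = 0 eV
E_2 = -13.6057 / 2² = -3.401425000 eV

Energy at series limit:
ΔE = E_∞ - E_2 = 0 - (-3.401425000) = 3.401425000 eV
λ = hc/E = 1239.84 eV·nm / 3.401425000 eV = 364.50605 nm

This energy equals the ionization energy from the n = 2 state of hydrogen.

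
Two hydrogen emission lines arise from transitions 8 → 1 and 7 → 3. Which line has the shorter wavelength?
8 → 1

Calculate the energy for each transition:

Transition 8 → 1:
ΔE₁ = |E_1 - E_8| = |-13.6057/1² - (-13.6057/8²)|
ΔE₁ = |-13.6057000000 - (-0.2125890625)| = 13.3931109 eV

Transition 7 → 3:
ΔE₂ = |E_3 - E_7| = |-13.6057/3² - (-13.6057/7²)|
ΔE₂ = |-1.5117444444 - (-0.2776673469)| = 1.2340771 eV

Since 13.3931109 eV > 1.2340771 eV, the transition 8 → 1 emits the more energetic photon.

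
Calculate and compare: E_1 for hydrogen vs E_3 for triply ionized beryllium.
Be³⁺ at n = 3 (E = -24.188 eV)

Using E_n = -13.6057 Z² / n² eV:

H (Z = 1) at n = 1:
E = -13.6057 × 1² / 1² = -13.6057 × 1 / 1 = -13.605700 eV

Be³⁺ (Z = 4) at n = 3:
E = -13.6057 × 4² / 3² = -13.6057 × 16 / 9 = -24.187911 eV

Since -24.187911 eV < -13.605700 eV,
Be³⁺ at n = 3 is more tightly bound (requires more energy to ionize).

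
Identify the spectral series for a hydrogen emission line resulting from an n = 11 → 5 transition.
Pfund series

The spectral series in hydrogen are named based on the final (lower) energy level:
- Lyman series: n_final = 1 (ultraviolet)
- Balmer series: n_final = 2 (visible/near-UV)
- Paschen series: n_final = 3 (infrared)
- Brackett series: n_final = 4 (infrared)
- Pfund series: n_final = 5 (far infrared)

Since this transition ends at n = 5, it belongs to the Pfund series.

For reference, this 11 → 5 line has photon energy
ΔE = 13.6057 eV × (1/5² - 1/11²) = 0.43178419835 eV,
corresponding to wavelength λ = hc/ΔE = 1239.84 eV·nm / 0.43178419835 eV = 2871.43440 nm in the far infrared region.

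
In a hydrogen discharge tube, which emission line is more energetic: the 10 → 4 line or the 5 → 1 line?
5 → 1

Calculate the energy for each transition:

Transition 10 → 4:
ΔE₁ = |E_4 - E_10| = |-13.6057/4² - (-13.6057/10²)|
ΔE₁ = |-0.85035625000 - (-0.13605700000)| = 0.71429925 eV

Transition 5 → 1:
ΔE₂ = |E_1 - E_5| = |-13.6057/1² - (-13.6057/5²)|
ΔE₂ = |-13.60570000000 - (-0.54422800000)| = 13.06147200 eV

Since 13.06147200 eV > 0.71429925 eV, the transition 5 → 1 emits the more energetic photon.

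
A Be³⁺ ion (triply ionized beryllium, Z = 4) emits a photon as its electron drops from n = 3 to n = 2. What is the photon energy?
30.23 eV

The energy levels are E_n = -13.6057 Z² eV / n².

Energy at n = 3: E_3 = -13.6057 × 4² / 3² = -24.18791 eV
Energy at n = 2: E_2 = -13.6057 × 4² / 2² = -54.42280 eV

For emission (electron falling to lower state), the photon energy is:
E_photon = E_3 - E_2 = |-24.18791 - (-54.42280)|
E_photon = 30.23 eV

This energy is carried away by the emitted photon.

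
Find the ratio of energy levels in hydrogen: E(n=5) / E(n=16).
10.24000

Using E_n = -13.6057 Z² / n² eV with Z = 1:

E_5 = -13.6057 / 5² = -13.6057 / 25 = -0.54422800000 eV
E_16 = -13.6057 / 16² = -13.6057 / 256 = -0.05314726563 eV

The ratio is:
E_5/E_16 = (-0.54422800000) / (-0.05314726563)
E_5/E_16 = (-13.6057/25) / (-13.6057/256)
E_5/E_16 = 256/25
E_5/E_16 = 10.24000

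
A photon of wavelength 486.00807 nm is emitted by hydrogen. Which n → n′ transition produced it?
n = 4 → n = 2

First, find the photon energy from the wavelength (hc = 1239.84 eV·nm):
E = hc/λ = 1239.84 eV·nm / 486.00807 nm = 2.5510688 eV

The energy levels of hydrogen satisfy E_n = -13.6057 / n² eV, so an emission n_i → n_f releases
ΔE = 13.6057 × (1/n_f² − 1/n_i²) eV.

Setting ΔE equal to the photon energy:
1/n_f² − 1/n_i² = 2.5510688 / 13.6057 = 0.18750000

Since 1/n_i² must be positive, we need 1/n_f² > 0.18750000, i.e. n_f ≤ 2. For each allowed n_f, solve n_i = (1/n_f² − 0.18750000)^(−1/2) and check whether it is a whole number:
  n_f = 1: 1/n_i² = 1.00000000 − 0.18750000 = 0.81250000 → n_i = 1.109  (not an integer) ✗
  n_f = 2: 1/n_i² = 0.25000000 − 0.18750000 = 0.06250000 → n_i = 4.000  → integer, n_i = 4 ✓

Only n_f = 2 gives an integer upper level, n_i = 4.

The transition is from n = 4 to n = 2 (emission).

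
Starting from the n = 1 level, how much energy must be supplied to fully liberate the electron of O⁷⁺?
870.76 eV

The ionization energy is the energy needed to remove the electron completely (n → ∞).

For a hydrogen-like ion with Z = 8, E_n = -13.6057 Z² / n² eV.

At n = 1: E_1 = -13.6057 × 8² / 1² = -870.76480 eV
At n = ∞: E_∞ = 0 eV

Ionization energy = E_∞ - E_1 = 0 - (-870.76480) = 870.76480 eV
Ionization energy ≈ 870.76 eV

This is also called the binding energy of the electron in state n = 1.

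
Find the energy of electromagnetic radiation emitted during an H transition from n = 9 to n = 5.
0.37626 eV

The energy levels are E_n = -13.6057 eV / n².

Energy at n = 9: E_9 = -13.6057 / 9² = -0.16797160 eV
Energy at n = 5: E_5 = -13.6057 / 5² = -0.54422800 eV

For emission (electron falling to lower state), the photon energy is:
E_photon = E_9 - E_5 = |-0.16797160 - (-0.54422800)|
E_photon = 0.37626 eV

This energy is carried away by the emitted photon.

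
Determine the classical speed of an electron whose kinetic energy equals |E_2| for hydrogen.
1.09385e+06 m/s (or 0.36% of c)

The binding energy at n = 2 for hydrogen is:
E_2 = -13.6057/2² = -3.40142500 eV
|E_2| = 3.40142500 eV

Convert to Joules:
KE = 3.40142500 eV × (1.602177 × 10⁻¹⁹ J/eV) = 5.4496849e-19 J

Using KE = ½mv²:
v = √(2·KE/m_e)
v = √(2 × 5.4496849e-19 J / 9.10938 × 10⁻³¹ kg)
v = 1.09385e+06 m/s

This is approximately 0.36% the speed of light.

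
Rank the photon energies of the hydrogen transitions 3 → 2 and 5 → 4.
3 → 2

Calculate the energy for each transition:

Transition 3 → 2:
ΔE₁ = |E_2 - E_3| = |-13.6057/2² - (-13.6057/3²)|
ΔE₁ = |-3.401425000 - (-1.511744444)| = 1.889681 eV

Transition 5 → 4:
ΔE₂ = |E_4 - E_5| = |-13.6057/4² - (-13.6057/5²)|
ΔE₂ = |-0.850356250 - (-0.544228000)| = 0.306128 eV

Since 1.889681 eV > 0.306128 eV, the transition 3 → 2 emits the more energetic photon.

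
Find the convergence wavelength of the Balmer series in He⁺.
91.13 nm

The series limit corresponds to the transition from n = ∞ to n = 2.
This is the highest energy (shortest wavelength) transition in the Balmer series.

E_∞ = 0 eV
E_2 = -13.6057 × 2² / 2² = -13.6057 eV

Energy at series limit:
ΔE = E_∞ - E_2 = 0 - (-13.6057) = 13.6057 eV
λ = hc/E = 1239.84 eV·nm / 13.6057 eV = 91.13 nm

This energy equals the ionization energy from the n = 2 state of He⁺.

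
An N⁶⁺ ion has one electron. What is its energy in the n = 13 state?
-3.94485 eV

For hydrogen-like ions, the energy levels scale with Z²:
E_n = -13.6057 Z² / n² eV

For N⁶⁺ (Z = 7) at n = 13:
E_13 = -13.6057 × 7² / 13²
E_13 = -13.6057 × 49 / 169
E_13 = -666.6793 / 169
E_13 = -3.94485 eV

The energy is 49 times more negative than hydrogen at the same n due to the stronger nuclear charge.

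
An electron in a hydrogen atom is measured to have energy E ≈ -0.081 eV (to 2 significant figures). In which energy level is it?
n = 13

The exact energy levels follow E_n = -13.6057 eV / n².

The measured value (-0.081 eV) is reported to only 2 significant figures, so we must test candidate n values and see which one matches to that precision.

Candidate energies:
  n = 11:  E = -13.6057/11² = -0.112444 eV
  n = 12:  E = -13.6057/12² = -0.094484 eV
  n = 13:  E = -13.6057/13² = -0.080507 eV  ← matches
  n = 14:  E = -13.6057/14² = -0.069417 eV
  n = 15:  E = -13.6057/15² = -0.060470 eV

Checking against the measurement of -0.081 eV (2 sig figs), only n = 13 agrees:
E_13 = -0.080507 eV, which rounds to -0.081 eV ✓

Therefore n = 13.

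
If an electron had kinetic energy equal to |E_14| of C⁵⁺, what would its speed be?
9.3758e+05 m/s (or 0.31274% of c)

The binding energy at n = 14 for C⁵⁺ is:
E_14 = -13.6057 × 6²/14² = -2.4990061 eV
|E_14| = 2.4990061 eV

Convert to Joules:
KE = 2.4990061 eV × (1.602177 × 10⁻¹⁹ J/eV) = 4.003850e-19 J

Using KE = ½mv²:
v = √(2·KE/m_e)
v = √(2 × 4.003850e-19 J / 9.10938 × 10⁻³¹ kg)
v = 9.3758e+05 m/s

This is approximately 0.31274% the speed of light.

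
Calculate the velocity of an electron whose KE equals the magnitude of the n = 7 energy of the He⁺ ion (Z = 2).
6.25055e+05 m/s (or 0.21% of c)

The binding energy at n = 7 for He⁺ is:
E_7 = -13.6057 × 2²/7² = -1.11066939 eV
|E_7| = 1.11066939 eV

Convert to Joules:
KE = 1.11066939 eV × (1.602177 × 10⁻¹⁹ J/eV) = 1.7794890e-19 J

Using KE = ½mv²:
v = √(2·KE/m_e)
v = √(2 × 1.7794890e-19 J / 9.10938 × 10⁻³¹ kg)
v = 6.25055e+05 m/s

This is approximately 0.21% the speed of light.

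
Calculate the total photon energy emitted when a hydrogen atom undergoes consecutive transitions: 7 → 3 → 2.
3.12 eV

The energy levels of hydrogen are E_n = -13.6057 / n² eV.

First transition (7 → 3):
ΔE₁ = |E_3 - E_7|
ΔE₁ = |-1.51174444 - (-0.27766735)| = 1.23408 eV

Second transition (3 → 2):
ΔE₂ = |E_2 - E_3|
ΔE₂ = |-3.40142500 - (-1.51174444)| = 1.88968 eV

Total energy released:
E_total = ΔE₁ + ΔE₂ = 1.23408 + 1.88968 = 3.12 eV

Note: This equals the direct transition 7 → 2: 3.12 eV ✓
Energy is conserved regardless of the path taken.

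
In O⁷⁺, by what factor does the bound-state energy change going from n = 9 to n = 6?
2.25000

Using E_n = -13.6057 Z² / n² eV with Z = 8:

E_6 = -13.6057 × 8² / 6² = -870.7648 / 36 = -24.18791111111 eV
E_9 = -13.6057 × 8² / 9² = -870.7648 / 81 = -10.75018271605 eV

The ratio is:
E_6/E_9 = (-24.18791111111) / (-10.75018271605)
E_6/E_9 = (-870.7648/36) / (-870.7648/81)
E_6/E_9 = 81/36
E_6/E_9 = 2.25000
(Note: the Z² factors cancel in the ratio.)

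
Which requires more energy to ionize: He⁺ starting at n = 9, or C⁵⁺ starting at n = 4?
C⁵⁺ at n = 4 (E = -30.612825 eV)

Using E_n = -13.6057 Z² / n² eV:

He⁺ (Z = 2) at n = 9:
E = -13.6057 × 2² / 9² = -13.6057 × 4 / 81 = -0.671886420 eV

C⁵⁺ (Z = 6) at n = 4:
E = -13.6057 × 6² / 4² = -13.6057 × 36 / 16 = -30.612825000 eV

Since -30.612825000 eV < -0.671886420 eV,
C⁵⁺ at n = 4 is more tightly bound (requires more energy to ionize).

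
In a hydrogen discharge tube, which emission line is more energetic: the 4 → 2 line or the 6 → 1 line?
6 → 1

Calculate the energy for each transition:

Transition 4 → 2:
ΔE₁ = |E_2 - E_4| = |-13.6057/2² - (-13.6057/4²)|
ΔE₁ = |-3.4014250000 - (-0.8503562500)| = 2.5510688 eV

Transition 6 → 1:
ΔE₂ = |E_1 - E_6| = |-13.6057/1² - (-13.6057/6²)|
ΔE₂ = |-13.6057000000 - (-0.3779361111)| = 13.2277639 eV

Since 13.2277639 eV > 2.5510688 eV, the transition 6 → 1 emits the more energetic photon.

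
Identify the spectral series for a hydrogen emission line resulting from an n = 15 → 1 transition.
Lyman series

The spectral series in hydrogen are named based on the final (lower) energy level:
- Lyman series: n_final = 1 (ultraviolet)
- Balmer series: n_final = 2 (visible/near-UV)
- Paschen series: n_final = 3 (infrared)
- Brackett series: n_final = 4 (infrared)
- Pfund series: n_final = 5 (far infrared)

Since this transition ends at n = 1, it belongs to the Lyman series.

For reference, this 15 → 1 line has photon energy
ΔE = 13.6057 eV × (1/1² - 1/15²) = 13.54523 eV,
corresponding to wavelength λ = hc/ΔE = 1239.84 eV·nm / 13.54523 eV = 91.533 nm in the ultraviolet region.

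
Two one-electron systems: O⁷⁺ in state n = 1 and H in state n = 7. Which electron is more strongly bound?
O⁷⁺ at n = 1 (E = -870.76480 eV)

Using E_n = -13.6057 Z² / n² eV:

O⁷⁺ (Z = 8) at n = 1:
E = -13.6057 × 8² / 1² = -13.6057 × 64 / 1 = -870.76480000 eV

H (Z = 1) at n = 7:
E = -13.6057 × 1² / 7² = -13.6057 × 1 / 49 = -0.27766735 eV

Since -870.76480000 eV < -0.27766735 eV,
O⁷⁺ at n = 1 is more tightly bound (requires more energy to ionize).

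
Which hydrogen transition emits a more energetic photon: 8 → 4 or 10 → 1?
10 → 1

Calculate the energy for each transition:

Transition 8 → 4:
ΔE₁ = |E_4 - E_8| = |-13.6057/4² - (-13.6057/8²)|
ΔE₁ = |-0.85035625 - (-0.21258906)| = 0.63777 eV

Transition 10 → 1:
ΔE₂ = |E_1 - E_10| = |-13.6057/1² - (-13.6057/10²)|
ΔE₂ = |-13.60570000 - (-0.13605700)| = 13.46964 eV

Since 13.46964 eV > 0.63777 eV, the transition 10 → 1 emits the more energetic photon.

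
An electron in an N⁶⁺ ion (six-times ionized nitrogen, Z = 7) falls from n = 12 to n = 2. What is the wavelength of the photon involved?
7.651439 nm

First, find the transition energy using E_n = -13.6057 Z² / n² eV:
E_12 = -13.6057 × 7² / 12² = -4.62971736 eV
E_2 = -13.6057 × 7² / 2² = -166.66982500 eV

Photon energy: |ΔE| = |E_2 - E_12| = 162.04010764 eV

Convert to wavelength using E = hc/λ with hc = 1239.84 eV·nm:
λ = hc/E = 1239.84 eV·nm / 162.04010764 eV
λ = 7.651439 nm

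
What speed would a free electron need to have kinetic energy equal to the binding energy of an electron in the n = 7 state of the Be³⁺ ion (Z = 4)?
1.2501e+06 m/s (or 0.416992% of c)

The binding energy at n = 7 for Be³⁺ is:
E_7 = -13.6057 × 4²/7² = -4.44267755 eV
|E_7| = 4.44267755 eV

Convert to Joules:
KE = 4.44267755 eV × (1.602177 × 10⁻¹⁹ J/eV) = 7.117956e-19 J

Using KE = ½mv²:
v = √(2·KE/m_e)
v = √(2 × 7.117956e-19 J / 9.10938 × 10⁻³¹ kg)
v = 1.2501e+06 m/s

This is approximately 0.416992% the speed of light.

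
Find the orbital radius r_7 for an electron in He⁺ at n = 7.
1.2965 nm (or 12.9649 Å)

The Bohr radius formula is:
r_n = n² a₀ / Z

where a₀ = 0.0529177 nm is the Bohr radius.

For He⁺ (Z = 2) at n = 7:
r_7 = 7² × 0.0529177 nm / 2
r_7 = 49 × 0.0529177 nm / 2
r_7 = 2.59297 nm / 2
r_7 = 1.2965 nm

The electron orbits at approximately 1.2965 nm from the nucleus.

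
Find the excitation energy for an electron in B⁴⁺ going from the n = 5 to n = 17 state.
12.429 eV

The energy levels of a hydrogen-like atom are E_n = -13.6057 Z² eV / n².

Energy at n = 5: E_5 = -13.6057 × 5² / 5² = -13.605700 eV
Energy at n = 17: E_17 = -13.6057 × 5² / 17² = -1.176964 eV

The excitation energy is the difference:
ΔE = E_17 - E_5
ΔE = -1.176964 - (-13.605700)
ΔE = 12.429 eV

Since this is positive, energy must be absorbed (photon absorption).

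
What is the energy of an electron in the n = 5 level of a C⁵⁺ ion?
-19.59 eV

For hydrogen-like ions, the energy levels scale with Z²:
E_n = -13.6057 Z² / n² eV

For C⁵⁺ (Z = 6) at n = 5:
E_5 = -13.6057 × 6² / 5²
E_5 = -13.6057 × 36 / 25
E_5 = -489.8052 / 25
E_5 = -19.59 eV

The energy is 36 times more negative than hydrogen at the same n due to the stronger nuclear charge.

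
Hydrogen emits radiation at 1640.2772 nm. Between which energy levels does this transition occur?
n = 12 → n = 4

First, find the photon energy from the wavelength (hc = 1239.84 eV·nm):
E = hc/λ = 1239.84 eV·nm / 1640.2772 nm = 0.75587224 eV

The energy levels of hydrogen satisfy E_n = -13.6057 / n² eV, so an emission n_i → n_f releases
ΔE = 13.6057 × (1/n_f² − 1/n_i²) eV.

Setting ΔE equal to the photon energy:
1/n_f² − 1/n_i² = 0.75587224 / 13.6057 = 0.055555557

Since 1/n_i² must be positive, we need 1/n_f² > 0.055555557, i.e. n_f ≤ 4. For each allowed n_f, solve n_i = (1/n_f² − 0.055555557)^(−1/2) and check whether it is a whole number:
  n_f = 1: 1/n_i² = 1.000000000 − 0.055555557 = 0.944444443 → n_i = 1.029  (not an integer) ✗
  n_f = 2: 1/n_i² = 0.250000000 − 0.055555557 = 0.194444443 → n_i = 2.268  (not an integer) ✗
  n_f = 3: 1/n_i² = 0.111111111 − 0.055555557 = 0.055555554 → n_i = 4.243  (not an integer) ✗
  n_f = 4: 1/n_i² = 0.062500000 − 0.055555557 = 0.006944443 → n_i = 12.000  → integer, n_i = 12 ✓

Only n_f = 4 gives an integer upper level, n_i = 12.

The transition is from n = 12 to n = 4 (emission).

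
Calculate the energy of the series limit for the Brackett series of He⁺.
3.40143 eV

The series limit corresponds to the transition from n = ∞ to n = 4.
This is the highest energy (shortest wavelength) transition in the Brackett series.

E_∞ = 0 eV
E_4 = -13.6057 × 2² / 4² = -3.40143 eV

Energy at series limit:
ΔE = E_∞ - E_4 = 0 - (-3.40143) = 3.40143 eV

This energy equals the ionization energy from the n = 4 state of He⁺.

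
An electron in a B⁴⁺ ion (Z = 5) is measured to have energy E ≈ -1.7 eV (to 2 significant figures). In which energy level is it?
n = 14

The exact energy levels follow E_n = -13.6057 Z² / n² eV with Z = 5.

The measured value (-1.7 eV) is reported to only 2 significant figures, so we must test candidate n values and see which one matches to that precision.

Candidate energies:
  n = 12:  E = -13.6057 × 5² / 12² = -2.36210 eV
  n = 13:  E = -13.6057 × 5² / 13² = -2.01268 eV
  n = 14:  E = -13.6057 × 5² / 14² = -1.73542 eV  ← matches
  n = 15:  E = -13.6057 × 5² / 15² = -1.51174 eV
  n = 16:  E = -13.6057 × 5² / 16² = -1.32868 eV

Checking against the measurement of -1.7 eV (2 sig figs), only n = 14 agrees:
E_14 = -1.73542 eV, which rounds to -1.7 eV ✓

Therefore n = 14.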